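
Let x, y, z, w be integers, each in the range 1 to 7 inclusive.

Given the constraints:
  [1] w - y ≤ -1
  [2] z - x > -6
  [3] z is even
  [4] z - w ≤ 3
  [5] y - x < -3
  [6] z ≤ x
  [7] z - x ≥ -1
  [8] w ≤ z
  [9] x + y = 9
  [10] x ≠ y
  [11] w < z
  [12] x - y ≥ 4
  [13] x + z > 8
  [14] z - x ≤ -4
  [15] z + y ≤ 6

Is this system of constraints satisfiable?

Unsatisfiable

Constraints 1, 4, 7, and 12 give x − y ≥ 4, y − w ≥ 1, w − z ≥ -3, z − x ≥ -1.
Adding all 4 inequalities: the left sides telescope to 0, and the right sides sum to 4 + 1 + (-3) + (-1) = 1. So 0 ≥ 1, which is false.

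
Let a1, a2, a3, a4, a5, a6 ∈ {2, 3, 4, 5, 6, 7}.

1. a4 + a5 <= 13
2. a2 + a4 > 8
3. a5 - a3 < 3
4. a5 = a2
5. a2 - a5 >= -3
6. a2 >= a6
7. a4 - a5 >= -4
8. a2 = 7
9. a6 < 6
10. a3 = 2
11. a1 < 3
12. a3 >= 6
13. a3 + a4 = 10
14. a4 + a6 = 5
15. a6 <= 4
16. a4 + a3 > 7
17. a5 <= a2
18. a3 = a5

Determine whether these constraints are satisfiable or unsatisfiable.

Unsatisfiable

Constraint 10 fixes a3 = 2 and constraint 8 fixes a2 = 7. Constraints 4 and 18 give a3 = a5 = a2, so a3 = a2. But 2 ≠ 7 — contradiction.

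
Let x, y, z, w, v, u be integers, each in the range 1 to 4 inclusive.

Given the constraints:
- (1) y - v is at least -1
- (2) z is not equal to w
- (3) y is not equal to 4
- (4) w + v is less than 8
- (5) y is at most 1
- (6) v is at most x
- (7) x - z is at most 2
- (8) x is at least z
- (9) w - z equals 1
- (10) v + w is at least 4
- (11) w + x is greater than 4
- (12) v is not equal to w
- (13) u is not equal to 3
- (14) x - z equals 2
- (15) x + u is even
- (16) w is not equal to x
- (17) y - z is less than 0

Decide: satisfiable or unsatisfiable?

Try x = 4, y = 1, z = 2, w = 3, v = 2, u = 2.
Check constraint 1: y - v = -1; constraint 4: w + v = 5; constraint 7: x - z = 2. The remaining constraints are straightforward to verify.

Satisfiable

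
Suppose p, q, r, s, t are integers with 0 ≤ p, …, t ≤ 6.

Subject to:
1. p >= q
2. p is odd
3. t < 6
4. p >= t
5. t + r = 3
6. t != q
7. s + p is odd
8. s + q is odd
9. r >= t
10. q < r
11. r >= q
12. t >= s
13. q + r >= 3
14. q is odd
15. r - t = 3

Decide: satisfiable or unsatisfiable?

Satisfiable

Setting (p, q, r, s, t) = (1, 1, 3, 0, 0) satisfies everything: constraint 5: t + r = 3; constraint 13: q + r = 4; constraint 15: r - t = 3, and the others follow.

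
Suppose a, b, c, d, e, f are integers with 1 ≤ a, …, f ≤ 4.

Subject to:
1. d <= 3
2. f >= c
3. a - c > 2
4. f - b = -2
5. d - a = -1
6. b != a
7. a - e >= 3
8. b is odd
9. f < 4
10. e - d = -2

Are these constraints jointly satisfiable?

Satisfiable

Setting (a, b, c, d, e, f) = (4, 3, 1, 3, 1, 1) satisfies everything: constraint 3: a - c = 3; constraint 4: f - b = -2; constraint 5: d - a = -1, and the others follow.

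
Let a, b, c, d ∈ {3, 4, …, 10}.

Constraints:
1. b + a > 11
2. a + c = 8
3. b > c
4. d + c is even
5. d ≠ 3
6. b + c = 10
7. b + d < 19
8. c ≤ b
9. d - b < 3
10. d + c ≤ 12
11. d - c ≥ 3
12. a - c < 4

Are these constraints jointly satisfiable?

Setting (a, b, c, d) = (5, 7, 3, 9) satisfies everything: constraint 1: b + a = 12; constraint 2: a + c = 8, and the others follow.

Satisfiable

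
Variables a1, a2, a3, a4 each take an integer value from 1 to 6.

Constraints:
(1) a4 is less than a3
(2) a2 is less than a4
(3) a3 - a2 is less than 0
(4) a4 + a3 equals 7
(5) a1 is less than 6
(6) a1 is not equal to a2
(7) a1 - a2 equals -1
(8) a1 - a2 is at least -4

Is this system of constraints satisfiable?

Constraints 1, 2, and 3 give a3 < a2, a2 < a4, a4 < a3. Chaining: a3 < a2 < a4 < a3, which forces a3 < a3 — impossible.

Unsatisfiable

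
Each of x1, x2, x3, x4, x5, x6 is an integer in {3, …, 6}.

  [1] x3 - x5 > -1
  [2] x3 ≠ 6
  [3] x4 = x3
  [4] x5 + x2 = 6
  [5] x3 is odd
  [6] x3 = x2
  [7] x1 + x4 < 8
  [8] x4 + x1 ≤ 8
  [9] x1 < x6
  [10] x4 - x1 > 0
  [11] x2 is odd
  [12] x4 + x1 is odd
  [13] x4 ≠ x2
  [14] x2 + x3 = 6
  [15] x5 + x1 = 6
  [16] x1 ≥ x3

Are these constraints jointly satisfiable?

Unsatisfiable

From constraints 3 and 6, x4 = x3 = x2, so x4 = x2. But constraint 13 says x4 ≠ x2. Contradiction.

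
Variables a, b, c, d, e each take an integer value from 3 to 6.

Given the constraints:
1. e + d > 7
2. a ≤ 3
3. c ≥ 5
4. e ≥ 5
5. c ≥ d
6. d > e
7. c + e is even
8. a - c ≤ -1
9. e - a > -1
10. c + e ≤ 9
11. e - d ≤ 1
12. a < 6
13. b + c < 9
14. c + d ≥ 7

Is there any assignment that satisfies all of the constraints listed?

Unsatisfiable

From constraint 3: c ≥ 5. From constraint 4: e ≥ 5. Hence c + e ≥ 10. But constraint 10 requires c + e ≤ 9, and 9 < 10. Contradiction.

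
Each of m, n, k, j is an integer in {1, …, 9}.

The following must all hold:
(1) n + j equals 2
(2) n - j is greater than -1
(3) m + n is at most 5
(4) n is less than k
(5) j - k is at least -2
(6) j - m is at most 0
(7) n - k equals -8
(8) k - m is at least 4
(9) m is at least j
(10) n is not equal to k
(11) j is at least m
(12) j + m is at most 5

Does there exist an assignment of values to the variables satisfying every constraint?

Constraints 5, 6, and 8 give k − m ≥ 4, m − j ≥ 0, j − k ≥ -2.
Adding all 3 inequalities: the left sides telescope to 0, and the right sides sum to 4 + 0 + (-2) = 2. So 0 ≥ 2, which is false.

Unsatisfiable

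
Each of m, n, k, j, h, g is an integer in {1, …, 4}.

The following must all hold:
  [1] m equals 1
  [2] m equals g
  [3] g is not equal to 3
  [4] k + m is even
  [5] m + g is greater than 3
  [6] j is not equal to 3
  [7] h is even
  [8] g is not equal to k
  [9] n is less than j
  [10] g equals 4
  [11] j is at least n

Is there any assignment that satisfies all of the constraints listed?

Unsatisfiable

Constraint 1 fixes m = 1 and constraint 10 fixes g = 4, but constraint 2 requires m = g. Since 1 ≠ 4, contradiction.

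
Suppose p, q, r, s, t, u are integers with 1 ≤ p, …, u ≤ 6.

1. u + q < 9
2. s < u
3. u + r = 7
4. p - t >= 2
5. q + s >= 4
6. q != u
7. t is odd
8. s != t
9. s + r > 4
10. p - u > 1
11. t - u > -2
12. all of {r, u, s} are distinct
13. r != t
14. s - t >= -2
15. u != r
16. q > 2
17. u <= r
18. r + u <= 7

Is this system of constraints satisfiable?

Satisfiable

Take p = 6, q = 4, r = 4, s = 1, t = 3, u = 3. Then constraint 1: u + q = 7; constraint 3: u + r = 7, and every other listed constraint is also met.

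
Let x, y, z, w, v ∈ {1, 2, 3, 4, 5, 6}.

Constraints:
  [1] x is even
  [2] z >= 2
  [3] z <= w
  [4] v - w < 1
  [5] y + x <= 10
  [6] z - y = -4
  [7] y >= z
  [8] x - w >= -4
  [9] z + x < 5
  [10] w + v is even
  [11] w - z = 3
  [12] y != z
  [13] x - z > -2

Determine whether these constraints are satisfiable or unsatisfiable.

Satisfiable

One satisfying assignment is x = 2, y = 6, z = 2, w = 5, v = 5.
For the less obvious constraints — constraint 4: v - w = 0; constraint 5: y + x = 8 — and the others hold by inspection.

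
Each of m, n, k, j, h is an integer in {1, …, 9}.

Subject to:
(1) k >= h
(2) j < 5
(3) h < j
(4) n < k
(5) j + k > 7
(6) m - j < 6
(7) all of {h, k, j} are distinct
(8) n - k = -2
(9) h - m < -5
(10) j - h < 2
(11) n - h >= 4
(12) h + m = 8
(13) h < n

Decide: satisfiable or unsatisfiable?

Satisfiable

The assignment m = 7, n = 5, k = 7, j = 2, h = 1 works:
  constraint 5 holds since j + k = 9.
  constraint 6 holds since m - j = 5.
  constraint 8 holds since n - k = -2.
The rest check out directly.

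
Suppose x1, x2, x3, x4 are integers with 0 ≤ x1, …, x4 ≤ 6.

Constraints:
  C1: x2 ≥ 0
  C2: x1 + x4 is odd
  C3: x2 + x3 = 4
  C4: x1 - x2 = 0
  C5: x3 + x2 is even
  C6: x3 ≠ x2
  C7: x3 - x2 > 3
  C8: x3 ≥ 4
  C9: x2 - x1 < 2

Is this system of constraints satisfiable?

Try x1 = 0, x2 = 0, x3 = 4, x4 = 5.
Check constraint 3: x2 + x3 = 4; constraint 4: x1 - x2 = 0; constraint 7: x3 - x2 = 4. The remaining constraints are straightforward to verify.

Satisfiable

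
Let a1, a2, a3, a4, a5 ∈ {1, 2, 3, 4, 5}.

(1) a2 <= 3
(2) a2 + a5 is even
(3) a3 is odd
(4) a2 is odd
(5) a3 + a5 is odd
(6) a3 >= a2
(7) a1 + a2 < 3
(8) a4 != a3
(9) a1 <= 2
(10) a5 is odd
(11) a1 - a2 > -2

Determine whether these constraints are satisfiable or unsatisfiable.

Unsatisfiable

Constraint 3 makes a3 odd and constraint 10 makes a5 odd, so a3 + a5 must be even. Constraint 5 says a3 + a5 is odd — contradiction.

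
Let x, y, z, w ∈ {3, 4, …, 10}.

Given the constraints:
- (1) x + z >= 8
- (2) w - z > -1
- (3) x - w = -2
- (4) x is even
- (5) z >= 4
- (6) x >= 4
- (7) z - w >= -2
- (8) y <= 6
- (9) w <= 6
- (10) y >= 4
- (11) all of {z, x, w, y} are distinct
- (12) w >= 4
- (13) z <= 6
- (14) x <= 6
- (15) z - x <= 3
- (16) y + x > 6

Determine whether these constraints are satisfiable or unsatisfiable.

Unsatisfiable

Constraints 5, 6, 8, 9, 10, 12, 13, and 14 confine each of z, x, w, y to the 3 values {4, …, 6}.
Constraint 11 requires all 4 of them to be distinct, but only 3 values are available — impossible by the pigeonhole principle.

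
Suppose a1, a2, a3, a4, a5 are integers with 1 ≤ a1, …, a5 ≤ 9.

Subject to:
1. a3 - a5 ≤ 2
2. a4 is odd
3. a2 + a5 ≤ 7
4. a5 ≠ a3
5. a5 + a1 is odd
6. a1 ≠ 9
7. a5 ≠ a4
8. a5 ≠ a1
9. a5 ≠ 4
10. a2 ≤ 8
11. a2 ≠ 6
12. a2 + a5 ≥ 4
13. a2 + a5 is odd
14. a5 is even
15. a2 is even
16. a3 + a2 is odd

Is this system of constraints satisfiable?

Constraint 15 makes a2 even and constraint 14 makes a5 even, so a2 + a5 must be even. Constraint 13 says a2 + a5 is odd — contradiction.

Unsatisfiable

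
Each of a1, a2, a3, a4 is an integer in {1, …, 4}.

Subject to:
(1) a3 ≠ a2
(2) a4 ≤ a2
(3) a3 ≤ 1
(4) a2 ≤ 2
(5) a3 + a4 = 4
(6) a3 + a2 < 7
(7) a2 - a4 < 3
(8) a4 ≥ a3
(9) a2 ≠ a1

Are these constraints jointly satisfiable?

Unsatisfiable

From constraint 3: a3 ≤ 1. From constraints 2 and 4: a4 ≤ a2 ≤ 2. Hence a3 + a4 ≤ 3. But constraint 5 requires a3 + a4 = 4, and 4 > 3. Contradiction.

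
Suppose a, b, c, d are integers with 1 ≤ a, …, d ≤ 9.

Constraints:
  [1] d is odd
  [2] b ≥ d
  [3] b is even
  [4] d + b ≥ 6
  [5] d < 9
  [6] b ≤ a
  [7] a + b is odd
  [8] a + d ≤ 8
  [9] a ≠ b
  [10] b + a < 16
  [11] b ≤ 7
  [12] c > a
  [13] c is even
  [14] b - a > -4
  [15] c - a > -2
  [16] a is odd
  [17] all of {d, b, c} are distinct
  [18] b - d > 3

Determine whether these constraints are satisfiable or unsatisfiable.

Take a = 7, b = 6, c = 8, d = 1. Then constraint 4: d + b = 7; constraint 8: a + d = 8, and every other listed constraint is also met.

Satisfiable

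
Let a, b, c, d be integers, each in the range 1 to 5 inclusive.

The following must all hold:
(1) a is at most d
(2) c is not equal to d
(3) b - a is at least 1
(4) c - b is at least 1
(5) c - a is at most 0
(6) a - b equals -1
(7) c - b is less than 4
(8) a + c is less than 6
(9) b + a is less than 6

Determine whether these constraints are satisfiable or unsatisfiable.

Constraints 3, 4, and 5 give a − c ≥ 0, c − b ≥ 1, b − a ≥ 1.
Adding all 3 inequalities: the left sides telescope to 0, and the right sides sum to 0 + 1 + 1 = 2. So 0 ≥ 2, which is false.

Unsatisfiable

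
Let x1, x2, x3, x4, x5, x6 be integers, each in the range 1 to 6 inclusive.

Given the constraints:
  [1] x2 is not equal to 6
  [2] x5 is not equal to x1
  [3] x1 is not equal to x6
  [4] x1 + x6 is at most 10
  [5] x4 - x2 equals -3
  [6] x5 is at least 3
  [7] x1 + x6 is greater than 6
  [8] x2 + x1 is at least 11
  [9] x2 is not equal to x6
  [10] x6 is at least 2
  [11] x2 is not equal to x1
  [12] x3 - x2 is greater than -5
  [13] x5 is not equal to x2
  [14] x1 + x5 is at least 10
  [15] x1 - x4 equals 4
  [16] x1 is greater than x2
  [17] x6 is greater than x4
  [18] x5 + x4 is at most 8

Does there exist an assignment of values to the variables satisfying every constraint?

Satisfiable

Try x1 = 6, x2 = 5, x3 = 1, x4 = 2, x5 = 4, x6 = 3.
Check constraint 4: x1 + x6 = 9; constraint 5: x4 - x2 = -3; constraint 7: x1 + x6 = 9. The remaining constraints are straightforward to verify.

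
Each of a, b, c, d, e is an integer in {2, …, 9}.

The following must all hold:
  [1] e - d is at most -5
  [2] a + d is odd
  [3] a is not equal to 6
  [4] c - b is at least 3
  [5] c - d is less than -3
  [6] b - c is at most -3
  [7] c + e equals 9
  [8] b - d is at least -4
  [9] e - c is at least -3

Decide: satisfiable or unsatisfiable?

Unsatisfiable

Constraints 1, 4, 8, and 9 give e − c ≥ -3, c − b ≥ 3, b − d ≥ -4, d − e ≥ 5.
Adding all 4 inequalities: the left sides telescope to 0, and the right sides sum to (-3) + 3 + (-4) + 5 = 1. So 0 ≥ 1, which is false.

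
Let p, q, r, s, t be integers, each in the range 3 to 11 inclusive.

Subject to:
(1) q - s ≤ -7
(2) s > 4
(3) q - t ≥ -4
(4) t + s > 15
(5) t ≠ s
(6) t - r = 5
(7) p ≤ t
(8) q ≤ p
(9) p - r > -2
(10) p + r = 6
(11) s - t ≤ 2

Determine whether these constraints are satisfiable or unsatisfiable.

Unsatisfiable

Constraints 1, 3, and 11 give s − q ≥ 7, q − t ≥ -4, t − s ≥ -2.
Adding all 3 inequalities: the left sides telescope to 0, and the right sides sum to 7 + (-4) + (-2) = 1. So 0 ≥ 1, which is false.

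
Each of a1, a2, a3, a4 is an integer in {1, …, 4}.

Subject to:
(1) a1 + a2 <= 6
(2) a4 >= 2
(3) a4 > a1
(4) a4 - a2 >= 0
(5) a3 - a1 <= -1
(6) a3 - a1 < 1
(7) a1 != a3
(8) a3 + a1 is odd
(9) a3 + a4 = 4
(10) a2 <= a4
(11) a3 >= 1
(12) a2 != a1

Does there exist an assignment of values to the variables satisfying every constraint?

Try a1 = 2, a2 = 1, a3 = 1, a4 = 3.
Check constraint 1: a1 + a2 = 3; constraint 4: a4 - a2 = 2. The remaining constraints are straightforward to verify.

Satisfiable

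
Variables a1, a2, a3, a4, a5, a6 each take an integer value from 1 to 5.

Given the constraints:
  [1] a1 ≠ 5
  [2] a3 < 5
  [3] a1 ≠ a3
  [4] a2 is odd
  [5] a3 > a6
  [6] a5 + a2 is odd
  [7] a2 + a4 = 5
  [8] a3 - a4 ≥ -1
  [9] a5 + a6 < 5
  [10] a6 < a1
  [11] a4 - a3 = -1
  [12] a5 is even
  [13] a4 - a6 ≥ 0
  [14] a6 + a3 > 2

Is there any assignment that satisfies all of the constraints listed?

Setting (a1, a2, a3, a4, a5, a6) = (2, 3, 3, 2, 2, 1) satisfies everything: constraint 7: a2 + a4 = 5; constraint 8: a3 - a4 = 1; constraint 9: a5 + a6 = 3, and the others follow.

Satisfiable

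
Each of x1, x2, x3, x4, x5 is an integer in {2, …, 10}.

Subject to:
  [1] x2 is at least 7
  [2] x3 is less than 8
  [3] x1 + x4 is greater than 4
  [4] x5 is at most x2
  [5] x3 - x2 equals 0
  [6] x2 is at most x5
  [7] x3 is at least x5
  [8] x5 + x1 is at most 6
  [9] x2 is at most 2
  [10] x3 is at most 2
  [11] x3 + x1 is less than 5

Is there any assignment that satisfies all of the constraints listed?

From constraints 1 and 6: x5 ≥ x2 and x2 ≥ 7, so x5 ≥ 7. From constraints 7 and 10: x5 ≤ x3 and x3 ≤ 2, so x5 ≤ 2. But 2 < 7, so no value of x5 works.

Unsatisfiable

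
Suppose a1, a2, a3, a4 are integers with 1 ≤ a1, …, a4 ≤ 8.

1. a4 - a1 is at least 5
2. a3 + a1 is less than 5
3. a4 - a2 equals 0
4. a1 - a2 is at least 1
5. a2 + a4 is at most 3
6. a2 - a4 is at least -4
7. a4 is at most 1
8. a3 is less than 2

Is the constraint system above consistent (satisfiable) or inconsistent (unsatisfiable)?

Unsatisfiable

Constraints 1, 4, and 6 give a1 − a2 ≥ 1, a2 − a4 ≥ -4, a4 − a1 ≥ 5.
Adding all 3 inequalities: the left sides telescope to 0, and the right sides sum to 1 + (-4) + 5 = 2. So 0 ≥ 2, which is false.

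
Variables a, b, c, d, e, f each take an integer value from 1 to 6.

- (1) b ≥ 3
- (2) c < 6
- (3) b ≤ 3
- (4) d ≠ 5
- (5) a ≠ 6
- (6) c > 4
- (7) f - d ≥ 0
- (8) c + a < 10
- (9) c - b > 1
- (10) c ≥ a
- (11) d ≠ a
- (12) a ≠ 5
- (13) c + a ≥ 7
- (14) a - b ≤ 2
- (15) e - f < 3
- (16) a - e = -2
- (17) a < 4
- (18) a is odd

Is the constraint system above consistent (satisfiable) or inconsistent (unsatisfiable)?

Try a = 3, b = 3, c = 5, d = 2, e = 5, f = 5.
Check constraint 7: f - d = 3; constraint 8: c + a = 8. The remaining constraints are straightforward to verify.

Satisfiable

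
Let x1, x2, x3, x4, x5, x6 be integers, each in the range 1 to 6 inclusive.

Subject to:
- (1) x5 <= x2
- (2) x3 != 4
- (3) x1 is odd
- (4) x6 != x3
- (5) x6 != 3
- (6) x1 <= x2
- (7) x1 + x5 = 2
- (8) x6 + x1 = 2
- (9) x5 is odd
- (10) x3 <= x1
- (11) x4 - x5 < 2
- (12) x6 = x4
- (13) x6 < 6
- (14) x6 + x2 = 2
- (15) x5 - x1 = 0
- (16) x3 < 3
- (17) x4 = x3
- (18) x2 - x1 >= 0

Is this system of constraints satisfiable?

From constraints 12 and 17, x6 = x4 = x3, so x6 = x3. But constraint 4 says x6 ≠ x3. Contradiction.

Unsatisfiable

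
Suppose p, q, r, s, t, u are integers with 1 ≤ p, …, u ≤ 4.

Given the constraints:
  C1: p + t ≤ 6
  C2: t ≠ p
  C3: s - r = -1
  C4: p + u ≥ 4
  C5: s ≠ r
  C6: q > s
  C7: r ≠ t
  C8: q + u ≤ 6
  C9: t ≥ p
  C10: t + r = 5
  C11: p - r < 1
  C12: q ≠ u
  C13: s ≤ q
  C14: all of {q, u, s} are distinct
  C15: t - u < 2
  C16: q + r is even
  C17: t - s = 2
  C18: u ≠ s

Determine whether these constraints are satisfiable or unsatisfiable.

Satisfiable

Try p = 1, q = 2, r = 2, s = 1, t = 3, u = 3.
Check constraint 1: p + t = 4; constraint 3: s - r = -1; constraint 4: p + u = 4. The remaining constraints are straightforward to verify.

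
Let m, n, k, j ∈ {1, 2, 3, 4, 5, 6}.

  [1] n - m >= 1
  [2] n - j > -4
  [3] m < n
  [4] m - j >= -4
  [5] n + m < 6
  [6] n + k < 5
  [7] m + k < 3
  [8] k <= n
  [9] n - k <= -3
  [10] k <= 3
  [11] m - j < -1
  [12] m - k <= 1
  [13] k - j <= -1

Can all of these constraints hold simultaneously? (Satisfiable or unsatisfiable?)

Constraints 1, 4, 9, and 13 give n − m ≥ 1, m − j ≥ -4, j − k ≥ 1, k − n ≥ 3.
Adding all 4 inequalities: the left sides telescope to 0, and the right sides sum to 1 + (-4) + 1 + 3 = 1. So 0 ≥ 1, which is false.

Unsatisfiable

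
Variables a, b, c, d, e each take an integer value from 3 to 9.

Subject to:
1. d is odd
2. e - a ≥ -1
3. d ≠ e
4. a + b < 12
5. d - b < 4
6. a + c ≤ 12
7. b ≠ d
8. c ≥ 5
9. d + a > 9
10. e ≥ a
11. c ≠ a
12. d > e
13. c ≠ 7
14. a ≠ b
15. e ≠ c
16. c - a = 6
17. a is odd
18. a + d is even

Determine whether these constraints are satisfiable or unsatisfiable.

Satisfiable

The assignment a = 3, b = 8, c = 9, d = 9, e = 4 works:
  constraint 2 holds since e - a = 1.
  constraint 4 holds since a + b = 11.
  constraint 5 holds since d - b = 1.
The rest check out directly.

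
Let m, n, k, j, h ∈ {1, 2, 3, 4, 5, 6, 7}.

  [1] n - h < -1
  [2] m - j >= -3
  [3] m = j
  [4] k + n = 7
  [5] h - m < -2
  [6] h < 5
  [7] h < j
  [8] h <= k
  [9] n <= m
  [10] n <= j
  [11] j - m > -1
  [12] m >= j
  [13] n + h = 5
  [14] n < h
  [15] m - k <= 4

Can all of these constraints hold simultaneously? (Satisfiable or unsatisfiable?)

Setting (m, n, k, j, h) = (7, 1, 6, 7, 4) satisfies everything: constraint 1: n - h = -3; constraint 2: m - j = 0; constraint 4: k + n = 7, and the others follow.

Satisfiable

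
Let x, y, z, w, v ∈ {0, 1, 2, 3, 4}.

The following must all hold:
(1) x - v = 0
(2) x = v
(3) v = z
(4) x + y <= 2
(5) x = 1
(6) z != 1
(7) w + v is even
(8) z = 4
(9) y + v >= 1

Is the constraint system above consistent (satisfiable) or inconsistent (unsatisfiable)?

Unsatisfiable

Constraint 5 fixes x = 1 and constraint 8 fixes z = 4. Constraints 2 and 3 give x = v = z, so x = z. But 1 ≠ 4 — contradiction.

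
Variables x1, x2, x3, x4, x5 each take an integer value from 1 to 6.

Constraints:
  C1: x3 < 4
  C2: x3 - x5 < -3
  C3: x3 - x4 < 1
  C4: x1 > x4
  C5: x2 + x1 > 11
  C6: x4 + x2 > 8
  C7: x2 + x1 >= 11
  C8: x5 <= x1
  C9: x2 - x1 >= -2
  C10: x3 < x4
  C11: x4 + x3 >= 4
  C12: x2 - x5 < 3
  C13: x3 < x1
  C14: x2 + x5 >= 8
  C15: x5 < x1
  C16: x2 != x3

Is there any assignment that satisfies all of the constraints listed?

Satisfiable

Setting (x1, x2, x3, x4, x5) = (6, 6, 1, 3, 5) satisfies everything: constraint 2: x3 - x5 = -4; constraint 3: x3 - x4 = -2; constraint 5: x2 + x1 = 12, and the others follow.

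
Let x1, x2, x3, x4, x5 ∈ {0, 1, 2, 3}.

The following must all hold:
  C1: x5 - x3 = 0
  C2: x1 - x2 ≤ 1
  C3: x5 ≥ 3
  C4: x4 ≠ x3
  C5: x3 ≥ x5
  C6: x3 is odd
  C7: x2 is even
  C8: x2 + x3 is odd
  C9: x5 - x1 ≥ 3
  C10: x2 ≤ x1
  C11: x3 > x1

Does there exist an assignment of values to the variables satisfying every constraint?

The assignment x1 = 0, x2 = 0, x3 = 3, x4 = 0, x5 = 3 works:
  constraint 1 holds since x5 - x3 = 0.
  constraint 2 holds since x1 - x2 = 0.
The rest check out directly.

Satisfiable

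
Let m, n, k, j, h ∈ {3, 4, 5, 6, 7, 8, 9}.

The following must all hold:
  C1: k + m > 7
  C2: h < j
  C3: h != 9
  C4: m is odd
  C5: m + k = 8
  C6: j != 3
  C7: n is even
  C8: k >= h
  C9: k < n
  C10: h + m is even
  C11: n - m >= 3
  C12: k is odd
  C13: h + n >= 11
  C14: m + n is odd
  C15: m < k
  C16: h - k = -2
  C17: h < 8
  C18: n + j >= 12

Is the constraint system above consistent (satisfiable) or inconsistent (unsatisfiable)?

Satisfiable

One satisfying assignment is m = 3, n = 8, k = 5, j = 7, h = 3.
For the less obvious constraints — constraint 1: k + m = 8; constraint 5: m + k = 8 — and the others hold by inspection.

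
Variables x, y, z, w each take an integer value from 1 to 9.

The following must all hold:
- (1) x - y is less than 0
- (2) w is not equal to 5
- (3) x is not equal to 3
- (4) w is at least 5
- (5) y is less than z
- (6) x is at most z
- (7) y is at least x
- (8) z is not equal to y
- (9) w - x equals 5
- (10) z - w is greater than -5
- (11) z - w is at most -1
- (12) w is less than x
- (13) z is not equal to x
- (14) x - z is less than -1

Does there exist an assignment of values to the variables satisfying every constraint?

Constraints 1, 5, 11, and 12 give y < z, z < w, w < x, x < y. Chaining: y < z < w < x < y, which forces y < y — impossible.

Unsatisfiable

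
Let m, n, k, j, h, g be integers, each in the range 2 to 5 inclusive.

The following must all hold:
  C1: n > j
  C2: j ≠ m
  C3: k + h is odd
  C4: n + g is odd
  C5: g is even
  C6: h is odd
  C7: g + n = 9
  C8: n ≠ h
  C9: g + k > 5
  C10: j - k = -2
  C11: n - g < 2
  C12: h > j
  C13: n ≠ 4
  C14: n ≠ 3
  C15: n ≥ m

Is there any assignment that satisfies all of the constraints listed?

Satisfiable

One satisfying assignment is m = 5, n = 5, k = 4, j = 2, h = 3, g = 4.
For the less obvious constraints — constraint 7: g + n = 9; constraint 9: g + k = 8 — and the others hold by inspection.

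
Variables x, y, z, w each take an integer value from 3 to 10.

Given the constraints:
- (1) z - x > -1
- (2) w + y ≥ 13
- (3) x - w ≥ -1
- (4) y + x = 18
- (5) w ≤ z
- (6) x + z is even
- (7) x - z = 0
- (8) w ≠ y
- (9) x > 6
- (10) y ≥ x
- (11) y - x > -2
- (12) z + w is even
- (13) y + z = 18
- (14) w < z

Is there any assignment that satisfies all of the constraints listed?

Satisfiable

Take x = 9, y = 9, z = 9, w = 7. Then constraint 1: z - x = 0; constraint 2: w + y = 16, and every other listed constraint is also met.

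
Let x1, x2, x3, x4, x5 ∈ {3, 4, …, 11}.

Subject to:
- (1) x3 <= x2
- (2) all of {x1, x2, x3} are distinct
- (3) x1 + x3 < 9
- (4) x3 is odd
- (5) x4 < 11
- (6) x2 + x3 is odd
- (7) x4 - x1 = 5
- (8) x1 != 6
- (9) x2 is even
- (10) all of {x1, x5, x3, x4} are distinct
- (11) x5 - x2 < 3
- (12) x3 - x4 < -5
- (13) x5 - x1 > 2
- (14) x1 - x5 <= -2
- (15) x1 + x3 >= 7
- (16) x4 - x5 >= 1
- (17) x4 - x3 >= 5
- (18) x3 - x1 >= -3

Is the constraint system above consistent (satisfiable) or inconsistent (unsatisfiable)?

Satisfiable

Take x1 = 5, x2 = 8, x3 = 3, x4 = 10, x5 = 8. Then constraint 3: x1 + x3 = 8; constraint 7: x4 - x1 = 5, and every other listed constraint is also met.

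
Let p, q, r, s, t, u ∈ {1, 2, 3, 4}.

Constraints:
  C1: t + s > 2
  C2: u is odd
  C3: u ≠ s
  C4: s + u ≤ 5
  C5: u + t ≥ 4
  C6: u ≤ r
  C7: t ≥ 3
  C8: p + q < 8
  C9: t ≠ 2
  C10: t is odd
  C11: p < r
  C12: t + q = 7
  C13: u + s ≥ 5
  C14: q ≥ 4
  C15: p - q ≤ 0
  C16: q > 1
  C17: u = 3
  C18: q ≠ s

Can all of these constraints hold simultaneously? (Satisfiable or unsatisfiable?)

Satisfiable

Setting (p, q, r, s, t, u) = (2, 4, 4, 2, 3, 3) satisfies everything: constraint 1: t + s = 5; constraint 4: s + u = 5; constraint 5: u + t = 6, and the others follow.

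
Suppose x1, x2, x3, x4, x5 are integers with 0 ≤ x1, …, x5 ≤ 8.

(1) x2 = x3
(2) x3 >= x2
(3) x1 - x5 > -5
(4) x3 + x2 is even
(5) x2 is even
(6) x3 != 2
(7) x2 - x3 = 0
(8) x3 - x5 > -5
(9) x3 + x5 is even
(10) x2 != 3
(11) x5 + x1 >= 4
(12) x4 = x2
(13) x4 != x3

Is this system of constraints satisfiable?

From constraints 1 and 12, x4 = x2 = x3, so x4 = x3. But constraint 13 says x4 ≠ x3. Contradiction.

Unsatisfiable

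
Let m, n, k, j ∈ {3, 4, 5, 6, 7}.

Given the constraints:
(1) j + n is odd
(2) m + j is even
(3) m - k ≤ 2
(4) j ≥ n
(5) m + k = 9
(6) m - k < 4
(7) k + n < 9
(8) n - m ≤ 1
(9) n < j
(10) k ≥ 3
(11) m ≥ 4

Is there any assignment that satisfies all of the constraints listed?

Satisfiable

Try m = 5, n = 4, k = 4, j = 5.
Check constraint 3: m - k = 1; constraint 5: m + k = 9; constraint 6: m - k = 1. The remaining constraints are straightforward to verify.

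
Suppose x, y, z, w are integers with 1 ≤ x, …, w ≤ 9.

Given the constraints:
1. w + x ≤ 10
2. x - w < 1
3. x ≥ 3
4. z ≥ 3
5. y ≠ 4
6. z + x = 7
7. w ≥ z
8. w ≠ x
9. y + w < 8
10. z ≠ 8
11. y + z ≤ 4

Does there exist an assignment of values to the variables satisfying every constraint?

Satisfiable

Take x = 4, y = 1, z = 3, w = 6. Then constraint 1: w + x = 10; constraint 2: x - w = -2; constraint 6: z + x = 7, and every other listed constraint is also met.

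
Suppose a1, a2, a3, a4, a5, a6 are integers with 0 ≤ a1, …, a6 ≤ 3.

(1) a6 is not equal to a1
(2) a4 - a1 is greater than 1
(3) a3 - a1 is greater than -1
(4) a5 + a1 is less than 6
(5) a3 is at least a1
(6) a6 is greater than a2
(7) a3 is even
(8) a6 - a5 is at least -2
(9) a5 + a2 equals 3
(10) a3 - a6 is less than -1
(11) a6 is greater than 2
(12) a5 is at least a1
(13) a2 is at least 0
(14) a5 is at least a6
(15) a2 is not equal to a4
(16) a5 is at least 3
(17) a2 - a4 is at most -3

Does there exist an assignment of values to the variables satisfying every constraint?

Try a1 = 0, a2 = 0, a3 = 0, a4 = 3, a5 = 3, a6 = 3.
Check constraint 2: a4 - a1 = 3; constraint 3: a3 - a1 = 0. The remaining constraints are straightforward to verify.

Satisfiable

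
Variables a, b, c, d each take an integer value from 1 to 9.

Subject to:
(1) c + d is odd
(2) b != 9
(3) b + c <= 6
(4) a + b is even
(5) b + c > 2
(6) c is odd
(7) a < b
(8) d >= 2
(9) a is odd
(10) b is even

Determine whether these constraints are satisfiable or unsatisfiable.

Constraint 9 makes a odd and constraint 10 makes b even, so a + b must be odd. Constraint 4 says a + b is even — contradiction.

Unsatisfiable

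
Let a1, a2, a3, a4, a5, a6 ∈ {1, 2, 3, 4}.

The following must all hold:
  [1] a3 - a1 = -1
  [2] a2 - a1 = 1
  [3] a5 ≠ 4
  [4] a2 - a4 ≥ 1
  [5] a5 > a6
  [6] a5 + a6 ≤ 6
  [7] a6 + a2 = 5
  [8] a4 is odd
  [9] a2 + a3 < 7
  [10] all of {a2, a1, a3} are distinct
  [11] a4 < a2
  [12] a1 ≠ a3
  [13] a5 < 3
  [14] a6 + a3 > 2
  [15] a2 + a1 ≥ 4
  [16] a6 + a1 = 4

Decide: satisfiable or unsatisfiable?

Take a1 = 3, a2 = 4, a3 = 2, a4 = 1, a5 = 2, a6 = 1. Then constraint 1: a3 - a1 = -1; constraint 2: a2 - a1 = 1, and every other listed constraint is also met.

Satisfiable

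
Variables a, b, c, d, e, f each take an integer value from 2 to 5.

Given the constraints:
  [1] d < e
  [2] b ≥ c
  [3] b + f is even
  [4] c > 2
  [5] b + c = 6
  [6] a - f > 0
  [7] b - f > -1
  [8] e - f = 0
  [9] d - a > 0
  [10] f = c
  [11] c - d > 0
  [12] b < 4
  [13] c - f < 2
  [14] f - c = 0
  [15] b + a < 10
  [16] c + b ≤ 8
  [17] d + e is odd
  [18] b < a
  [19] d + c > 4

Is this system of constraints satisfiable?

Unsatisfiable

Constraints 2, 9, 11, and 18 give c ≤ b, b < a, a < d, d < c. Chaining: c ≤ b < a < d < c, which forces c < c — impossible.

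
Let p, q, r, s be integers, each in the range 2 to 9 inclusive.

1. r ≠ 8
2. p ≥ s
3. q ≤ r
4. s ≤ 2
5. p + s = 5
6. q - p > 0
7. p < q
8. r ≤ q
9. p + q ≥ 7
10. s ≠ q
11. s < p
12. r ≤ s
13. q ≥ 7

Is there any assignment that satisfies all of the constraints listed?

Constraints 3, 6, 11, and 12 give r ≤ s, s < p, p < q, q ≤ r. Chaining: r ≤ s < p < q ≤ r, which forces r < r — impossible.

Unsatisfiable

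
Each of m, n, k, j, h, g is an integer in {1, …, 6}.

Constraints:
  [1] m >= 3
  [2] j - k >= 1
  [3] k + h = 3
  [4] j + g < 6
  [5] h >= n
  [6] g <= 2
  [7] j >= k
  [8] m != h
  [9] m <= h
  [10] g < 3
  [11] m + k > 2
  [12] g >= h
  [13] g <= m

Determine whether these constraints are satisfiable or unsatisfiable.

Unsatisfiable

From constraints 1 and 9: h ≥ m and m ≥ 3, so h ≥ 3. From constraints 6 and 12: h ≤ g and g ≤ 2, so h ≤ 2. But 2 < 3, so no value of h works.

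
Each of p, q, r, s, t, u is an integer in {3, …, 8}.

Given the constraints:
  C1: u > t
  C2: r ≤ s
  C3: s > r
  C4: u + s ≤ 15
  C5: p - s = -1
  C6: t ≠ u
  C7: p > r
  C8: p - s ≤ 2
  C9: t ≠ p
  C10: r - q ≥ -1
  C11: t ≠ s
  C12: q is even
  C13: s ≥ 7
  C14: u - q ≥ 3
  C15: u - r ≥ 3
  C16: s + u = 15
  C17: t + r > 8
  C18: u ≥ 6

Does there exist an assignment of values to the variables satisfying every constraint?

The assignment p = 7, q = 4, r = 4, s = 8, t = 5, u = 7 works:
  constraint 4 holds since u + s = 15.
  constraint 5 holds since p - s = -1.
The rest check out directly.

Satisfiable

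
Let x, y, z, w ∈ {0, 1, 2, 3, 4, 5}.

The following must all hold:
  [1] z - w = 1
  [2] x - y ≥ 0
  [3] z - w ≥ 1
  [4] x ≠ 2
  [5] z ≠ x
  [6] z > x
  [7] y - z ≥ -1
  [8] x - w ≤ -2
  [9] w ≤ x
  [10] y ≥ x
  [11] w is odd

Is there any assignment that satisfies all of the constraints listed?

Unsatisfiable

Constraints 2, 3, 7, and 8 give w − x ≥ 2, x − y ≥ 0, y − z ≥ -1, z − w ≥ 1.
Adding all 4 inequalities: the left sides telescope to 0, and the right sides sum to 2 + 0 + (-1) + 1 = 2. So 0 ≥ 2, which is false.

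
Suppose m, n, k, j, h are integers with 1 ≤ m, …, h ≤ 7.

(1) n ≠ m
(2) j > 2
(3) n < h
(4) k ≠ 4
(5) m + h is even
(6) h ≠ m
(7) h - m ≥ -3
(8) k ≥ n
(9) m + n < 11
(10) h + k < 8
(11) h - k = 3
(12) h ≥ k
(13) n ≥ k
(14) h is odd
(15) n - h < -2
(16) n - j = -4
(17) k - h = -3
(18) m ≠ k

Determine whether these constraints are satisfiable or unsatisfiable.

One satisfying assignment is m = 7, n = 2, k = 2, j = 6, h = 5.
For the less obvious constraints — constraint 7: h - m = -2; constraint 9: m + n = 9 — and the others hold by inspection.

Satisfiable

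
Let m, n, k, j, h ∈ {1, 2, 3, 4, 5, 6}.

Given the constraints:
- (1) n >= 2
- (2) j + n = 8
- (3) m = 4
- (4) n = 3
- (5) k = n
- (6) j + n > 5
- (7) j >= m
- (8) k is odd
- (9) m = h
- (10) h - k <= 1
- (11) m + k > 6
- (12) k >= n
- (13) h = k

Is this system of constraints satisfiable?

Constraint 3 fixes m = 4 and constraint 4 fixes n = 3. Constraints 5, 9, and 13 give m = h = k = n, so m = n. But 4 ≠ 3 — contradiction.

Unsatisfiable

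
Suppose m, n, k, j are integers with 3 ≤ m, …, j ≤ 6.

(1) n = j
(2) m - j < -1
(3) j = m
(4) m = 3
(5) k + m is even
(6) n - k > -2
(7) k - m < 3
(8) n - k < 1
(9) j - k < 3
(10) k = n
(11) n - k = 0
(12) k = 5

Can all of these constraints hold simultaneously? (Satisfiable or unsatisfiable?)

Unsatisfiable

Constraint 12 fixes k = 5 and constraint 4 fixes m = 3. Constraints 1, 3, and 10 give k = n = j = m, so k = m. But 5 ≠ 3 — contradiction.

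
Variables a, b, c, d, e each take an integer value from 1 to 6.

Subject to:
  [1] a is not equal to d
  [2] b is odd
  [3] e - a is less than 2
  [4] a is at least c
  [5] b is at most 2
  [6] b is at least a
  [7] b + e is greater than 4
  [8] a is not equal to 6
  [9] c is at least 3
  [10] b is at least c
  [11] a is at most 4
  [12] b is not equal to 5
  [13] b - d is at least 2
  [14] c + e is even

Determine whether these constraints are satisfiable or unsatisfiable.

From constraints 4 and 9: a ≥ c and c ≥ 3, so a ≥ 3. From constraints 5 and 6: a ≤ b and b ≤ 2, so a ≤ 2. But 2 < 3, so no value of a works.

Unsatisfiable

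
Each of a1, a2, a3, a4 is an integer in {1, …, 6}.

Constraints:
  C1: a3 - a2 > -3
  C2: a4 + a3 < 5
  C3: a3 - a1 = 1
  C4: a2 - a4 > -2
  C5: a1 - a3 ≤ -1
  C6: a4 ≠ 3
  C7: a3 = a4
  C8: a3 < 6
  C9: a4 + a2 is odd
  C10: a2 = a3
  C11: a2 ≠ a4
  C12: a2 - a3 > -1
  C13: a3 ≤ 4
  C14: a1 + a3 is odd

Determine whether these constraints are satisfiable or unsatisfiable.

Unsatisfiable

From constraints 7 and 10, a2 = a3 = a4, so a2 = a4. But constraint 11 says a2 ≠ a4. Contradiction.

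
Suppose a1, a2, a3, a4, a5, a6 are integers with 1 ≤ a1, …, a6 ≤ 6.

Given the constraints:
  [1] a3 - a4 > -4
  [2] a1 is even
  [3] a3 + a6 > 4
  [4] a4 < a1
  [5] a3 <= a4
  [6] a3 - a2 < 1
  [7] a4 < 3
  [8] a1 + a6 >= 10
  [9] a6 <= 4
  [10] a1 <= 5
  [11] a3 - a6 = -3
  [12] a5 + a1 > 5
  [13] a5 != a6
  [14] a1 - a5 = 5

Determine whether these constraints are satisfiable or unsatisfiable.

From constraint 10: a1 ≤ 5. From constraint 9: a6 ≤ 4. Hence a1 + a6 ≤ 9. But constraint 8 requires a1 + a6 ≥ 10, and 10 > 9. Contradiction.

Unsatisfiable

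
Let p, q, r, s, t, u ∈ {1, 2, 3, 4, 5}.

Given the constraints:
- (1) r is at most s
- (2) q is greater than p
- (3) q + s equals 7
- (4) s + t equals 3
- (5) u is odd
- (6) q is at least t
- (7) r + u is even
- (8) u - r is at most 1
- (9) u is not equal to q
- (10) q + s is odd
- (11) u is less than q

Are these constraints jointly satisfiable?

Satisfiable

Take p = 4, q = 5, r = 1, s = 2, t = 1, u = 1. Then constraint 3: q + s = 7; constraint 4: s + t = 3, and every other listed constraint is also met.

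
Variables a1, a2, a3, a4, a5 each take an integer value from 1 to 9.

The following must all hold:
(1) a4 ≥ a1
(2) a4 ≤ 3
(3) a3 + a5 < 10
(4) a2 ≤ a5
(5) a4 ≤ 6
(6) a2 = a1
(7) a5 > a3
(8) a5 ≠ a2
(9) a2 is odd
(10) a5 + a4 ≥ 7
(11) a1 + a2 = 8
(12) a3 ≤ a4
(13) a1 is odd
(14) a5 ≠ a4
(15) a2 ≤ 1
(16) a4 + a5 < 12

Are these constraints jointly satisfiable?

From constraints 1 and 5: a1 ≤ a4 ≤ 6. From constraint 15: a2 ≤ 1. Hence a1 + a2 ≤ 7. But constraint 11 requires a1 + a2 = 8, and 8 > 7. Contradiction.

Unsatisfiable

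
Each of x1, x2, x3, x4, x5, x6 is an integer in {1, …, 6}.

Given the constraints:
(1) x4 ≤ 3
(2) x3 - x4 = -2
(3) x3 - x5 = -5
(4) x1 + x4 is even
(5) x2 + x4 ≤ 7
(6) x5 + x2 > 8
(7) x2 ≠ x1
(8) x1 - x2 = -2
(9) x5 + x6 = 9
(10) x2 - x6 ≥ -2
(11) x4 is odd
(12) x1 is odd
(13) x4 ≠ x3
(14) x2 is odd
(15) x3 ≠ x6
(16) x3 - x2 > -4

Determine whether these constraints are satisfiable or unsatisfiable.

Try x1 = 1, x2 = 3, x3 = 1, x4 = 3, x5 = 6, x6 = 3.
Check constraint 2: x3 - x4 = -2; constraint 3: x3 - x5 = -5. The remaining constraints are straightforward to verify.

Satisfiable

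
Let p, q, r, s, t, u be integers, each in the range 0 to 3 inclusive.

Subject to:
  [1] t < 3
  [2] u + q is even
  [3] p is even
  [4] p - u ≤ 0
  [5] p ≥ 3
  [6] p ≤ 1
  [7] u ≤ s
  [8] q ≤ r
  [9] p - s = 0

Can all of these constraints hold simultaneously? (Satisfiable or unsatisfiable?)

Unsatisfiable

From constraint 5: p ≥ 3. From constraint 6: p ≤ 1. But 1 < 3, so no value of p works.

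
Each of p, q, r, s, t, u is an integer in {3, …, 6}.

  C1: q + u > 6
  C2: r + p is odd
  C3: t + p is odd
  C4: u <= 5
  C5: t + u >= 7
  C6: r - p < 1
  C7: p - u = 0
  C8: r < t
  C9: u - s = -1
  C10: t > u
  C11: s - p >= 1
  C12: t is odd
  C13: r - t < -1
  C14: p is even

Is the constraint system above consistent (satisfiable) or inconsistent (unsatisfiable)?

Satisfiable

Setting (p, q, r, s, t, u) = (4, 4, 3, 5, 5, 4) satisfies everything: constraint 1: q + u = 8; constraint 5: t + u = 9, and the others follow.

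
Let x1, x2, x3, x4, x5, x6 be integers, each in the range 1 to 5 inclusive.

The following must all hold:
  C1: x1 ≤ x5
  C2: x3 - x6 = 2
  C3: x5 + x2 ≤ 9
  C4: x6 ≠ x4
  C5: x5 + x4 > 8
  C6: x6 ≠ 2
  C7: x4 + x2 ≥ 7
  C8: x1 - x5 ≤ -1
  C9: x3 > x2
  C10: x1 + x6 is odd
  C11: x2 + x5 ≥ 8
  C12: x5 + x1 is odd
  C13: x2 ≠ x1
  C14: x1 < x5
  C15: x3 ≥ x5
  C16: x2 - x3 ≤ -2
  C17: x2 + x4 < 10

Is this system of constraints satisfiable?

Satisfiable

One satisfying assignment is x1 = 4, x2 = 3, x3 = 5, x4 = 4, x5 = 5, x6 = 3.
For the less obvious constraints — constraint 2: x3 - x6 = 2; constraint 3: x5 + x2 = 8 — and the others hold by inspection.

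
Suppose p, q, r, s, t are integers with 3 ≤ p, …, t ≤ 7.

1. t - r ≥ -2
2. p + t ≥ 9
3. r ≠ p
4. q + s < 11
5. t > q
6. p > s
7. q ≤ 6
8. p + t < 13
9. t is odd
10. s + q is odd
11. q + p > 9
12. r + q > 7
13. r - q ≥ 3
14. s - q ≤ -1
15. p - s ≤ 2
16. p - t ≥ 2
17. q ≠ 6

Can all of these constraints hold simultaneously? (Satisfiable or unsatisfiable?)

Constraints 1, 13, 14, 15, and 16 give r − q ≥ 3, q − s ≥ 1, s − p ≥ -2, p − t ≥ 2, t − r ≥ -2.
Adding all 5 inequalities: the left sides telescope to 0, and the right sides sum to 3 + 1 + (-2) + 2 + (-2) = 2. So 0 ≥ 2, which is false.

Unsatisfiable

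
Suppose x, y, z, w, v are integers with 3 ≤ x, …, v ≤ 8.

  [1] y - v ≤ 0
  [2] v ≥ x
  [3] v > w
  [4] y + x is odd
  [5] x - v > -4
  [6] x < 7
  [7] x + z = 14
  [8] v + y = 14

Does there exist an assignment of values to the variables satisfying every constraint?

One satisfying assignment is x = 6, y = 7, z = 8, w = 3, v = 7.
For the less obvious constraints — constraint 1: y - v = 0; constraint 5: x - v = -1; constraint 7: x + z = 14 — and the others hold by inspection.

Satisfiable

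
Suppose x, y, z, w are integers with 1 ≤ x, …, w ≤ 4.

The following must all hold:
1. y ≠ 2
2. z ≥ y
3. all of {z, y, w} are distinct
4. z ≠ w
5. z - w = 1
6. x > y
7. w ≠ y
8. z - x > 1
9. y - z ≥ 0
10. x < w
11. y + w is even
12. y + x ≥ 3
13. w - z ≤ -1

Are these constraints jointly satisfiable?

Unsatisfiable

Constraints 6, 9, 10, and 13 give z ≤ y, y < x, x < w, w < z. Chaining: z ≤ y < x < w < z, which forces z < z — impossible.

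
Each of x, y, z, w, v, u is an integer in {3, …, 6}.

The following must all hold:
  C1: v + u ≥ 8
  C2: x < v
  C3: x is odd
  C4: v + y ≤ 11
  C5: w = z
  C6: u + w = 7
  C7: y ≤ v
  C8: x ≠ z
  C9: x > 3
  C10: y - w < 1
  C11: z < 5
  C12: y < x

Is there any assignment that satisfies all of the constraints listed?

Satisfiable

The assignment x = 5, y = 3, z = 3, w = 3, v = 6, u = 4 works:
  constraint 1 holds since v + u = 10.
  constraint 4 holds since v + y = 9.
  constraint 6 holds since u + w = 7.
The rest check out directly.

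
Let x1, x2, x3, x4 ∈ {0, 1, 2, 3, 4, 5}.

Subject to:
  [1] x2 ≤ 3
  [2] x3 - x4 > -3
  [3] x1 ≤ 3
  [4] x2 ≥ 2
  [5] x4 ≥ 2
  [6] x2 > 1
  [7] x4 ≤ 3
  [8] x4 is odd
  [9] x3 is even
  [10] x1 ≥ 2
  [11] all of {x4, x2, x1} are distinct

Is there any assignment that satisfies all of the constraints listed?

Constraints 1, 3, 4, 5, 7, and 10 confine each of x4, x2, x1 to the 2 values {2, 3}.
Constraint 11 requires all 3 of them to be distinct, but only 2 values are available — impossible by the pigeonhole principle.

Unsatisfiable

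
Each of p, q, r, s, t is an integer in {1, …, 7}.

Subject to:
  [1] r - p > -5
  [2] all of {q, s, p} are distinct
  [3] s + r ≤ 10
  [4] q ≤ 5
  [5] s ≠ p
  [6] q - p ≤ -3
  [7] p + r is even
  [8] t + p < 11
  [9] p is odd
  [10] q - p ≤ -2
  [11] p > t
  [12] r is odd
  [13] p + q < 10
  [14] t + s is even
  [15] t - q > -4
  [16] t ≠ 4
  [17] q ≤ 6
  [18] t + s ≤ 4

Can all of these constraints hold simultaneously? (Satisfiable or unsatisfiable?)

Satisfiable

One satisfying assignment is p = 7, q = 2, r = 5, s = 3, t = 1.
For the less obvious constraints — constraint 1: r - p = -2; constraint 3: s + r = 8; constraint 6: q - p = -5 — and the others hold by inspection.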